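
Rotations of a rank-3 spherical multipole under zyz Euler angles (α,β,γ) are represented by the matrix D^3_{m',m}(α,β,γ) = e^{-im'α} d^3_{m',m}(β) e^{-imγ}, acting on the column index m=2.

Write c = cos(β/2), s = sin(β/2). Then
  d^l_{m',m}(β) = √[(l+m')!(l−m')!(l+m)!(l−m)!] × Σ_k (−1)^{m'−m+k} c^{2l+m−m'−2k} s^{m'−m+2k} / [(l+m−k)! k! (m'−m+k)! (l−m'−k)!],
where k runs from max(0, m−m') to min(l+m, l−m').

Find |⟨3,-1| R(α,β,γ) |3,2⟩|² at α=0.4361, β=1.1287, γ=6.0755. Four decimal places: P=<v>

P=0.2179

First d^3_{-1,2}(β=1.1287), then the phase factors e^{-i(-1)α} and e^{-i(2)γ}:
Half-angle: c=0.844936, s=0.534867. N=√(2·24·120·1)=75.894664
The bounds max(0,m−m')=3 and min(l+m,l−m')=4 give 2 terms
  k=3: (−1)^0·75.8947/(12)·0.8449^3·0.5349^3 = +0.583766
  k=4: (−1)^1·75.8947/(24)·0.8449^1·0.5349^5 = -0.116964
d^3_{-1,2}(1.1287) = +0.583766 -0.116964 = +0.466802
|D^3_{-1,2}|² = |d^3_{-1,2}(β)|² = (+0.466802)² = 0.217904 (the z-rotation phases have unit modulus)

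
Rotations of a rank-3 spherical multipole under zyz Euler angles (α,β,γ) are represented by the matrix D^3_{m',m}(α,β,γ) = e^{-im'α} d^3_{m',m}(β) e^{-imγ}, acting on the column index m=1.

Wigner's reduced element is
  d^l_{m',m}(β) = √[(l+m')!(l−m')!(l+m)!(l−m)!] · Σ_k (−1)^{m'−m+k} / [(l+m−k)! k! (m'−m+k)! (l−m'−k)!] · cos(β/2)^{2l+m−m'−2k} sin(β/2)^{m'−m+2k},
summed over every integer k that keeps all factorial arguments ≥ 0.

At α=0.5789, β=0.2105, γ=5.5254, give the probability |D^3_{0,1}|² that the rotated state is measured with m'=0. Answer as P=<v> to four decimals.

P=0.1171

D^3_{0,1}(0.5789,0.2105,5.5254) = e^{-i·0·0.5789}·d^3_{0,1}(0.2105)·e^{-i·1·5.5254}. Compute d first:
Half-angle: c=0.994466, s=0.105056. N=√(6·6·24·2)=41.569219
Admissible k: 1..3 (factorial args all ≥0)
  k=1: (−1)^0·41.5692/(12)·0.9945^5·0.1051^1 = +0.353966
  k=2: (−1)^1·41.5692/(4)·0.9945^3·0.1051^3 = -0.011851
  k=3: (−1)^2·41.5692/(12)·0.9945^1·0.1051^5 = +0.000044
d^3_{0,1}(0.2105) = +0.353966 -0.011851 +0.000044 = +0.342159
|D^3_{0,1}|² = |d^3_{0,1}(β)|² = (+0.342159)² = 0.117073 (the z-rotation phases have unit modulus)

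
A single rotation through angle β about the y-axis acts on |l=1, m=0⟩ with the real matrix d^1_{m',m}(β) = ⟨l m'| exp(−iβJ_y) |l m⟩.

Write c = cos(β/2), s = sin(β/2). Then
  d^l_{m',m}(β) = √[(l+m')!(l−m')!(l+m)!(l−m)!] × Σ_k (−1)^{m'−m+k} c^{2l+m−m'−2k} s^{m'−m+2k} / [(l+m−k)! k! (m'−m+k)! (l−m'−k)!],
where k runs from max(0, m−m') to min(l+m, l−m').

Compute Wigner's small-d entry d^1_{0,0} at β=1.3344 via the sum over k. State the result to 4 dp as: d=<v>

d=0.2342

d^1_{0,0}(β=1.3344) via Wigner's sum:
Half-angle: c=0.785557, s=0.618789. N=√(1·1·1·1)=1.000000
The bounds max(0,m−m')=0 and min(l+m,l−m')=1 give 2 terms
  k=0: (−1)^0·1.0000/(1)·0.7856^2·0.6188^0 = +0.617100
  k=1: (−1)^1·1.0000/(1)·0.7856^0·0.6188^2 = -0.382900
d^1_{0,0}(1.3344) = +0.617100 -0.382900 = +0.234201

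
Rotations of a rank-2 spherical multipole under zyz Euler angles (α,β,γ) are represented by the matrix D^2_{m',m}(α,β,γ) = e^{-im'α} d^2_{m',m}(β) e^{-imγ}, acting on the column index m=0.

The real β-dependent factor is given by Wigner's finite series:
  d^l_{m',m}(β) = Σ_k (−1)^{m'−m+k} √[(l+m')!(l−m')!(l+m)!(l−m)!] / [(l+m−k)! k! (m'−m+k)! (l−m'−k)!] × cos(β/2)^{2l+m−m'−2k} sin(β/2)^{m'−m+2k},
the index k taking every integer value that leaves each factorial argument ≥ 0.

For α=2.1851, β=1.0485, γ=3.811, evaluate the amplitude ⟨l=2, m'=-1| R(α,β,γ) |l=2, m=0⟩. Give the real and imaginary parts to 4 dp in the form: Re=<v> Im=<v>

Re=-0.3052 Im=0.4327

First d^2_{-1,0}(β=1.0485), then the phase factors e^{-i(-1)α} and e^{-i(0)γ}:
With c≡cos(β/2)=0.865700 and s≡sin(β/2)=0.500564, N=[1·6·2·2]^{1/2}=4.898979
The bounds max(0,m−m')=1 and min(l+m,l−m')=2 give 2 terms
  k=1: (−1)^0·4.8990/(2)·0.8657^3·0.5006^1 = +0.795494
  k=2: (−1)^1·4.8990/(2)·0.8657^1·0.5006^3 = -0.265963
d^2_{-1,0}(1.0485) = +0.795494 -0.265963 = +0.529531
Attach z-rotation phases: D = e^{-i(-1)(2.1851)}·(+0.529531)·e^{-i(0)(3.811)} = -0.305216+0.432719i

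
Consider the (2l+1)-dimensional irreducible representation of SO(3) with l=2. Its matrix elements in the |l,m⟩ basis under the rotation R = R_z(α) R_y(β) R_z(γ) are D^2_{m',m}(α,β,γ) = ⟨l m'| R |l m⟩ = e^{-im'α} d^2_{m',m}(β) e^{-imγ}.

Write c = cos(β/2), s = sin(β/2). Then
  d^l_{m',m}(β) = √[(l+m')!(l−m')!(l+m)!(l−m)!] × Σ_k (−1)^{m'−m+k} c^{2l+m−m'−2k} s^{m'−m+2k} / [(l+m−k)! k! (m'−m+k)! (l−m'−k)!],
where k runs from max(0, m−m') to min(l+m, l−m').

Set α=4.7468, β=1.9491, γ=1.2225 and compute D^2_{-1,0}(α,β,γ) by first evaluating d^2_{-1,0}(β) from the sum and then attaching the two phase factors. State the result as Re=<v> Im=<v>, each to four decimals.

First d^2_{-1,0}(β=1.9491), then the phase factors e^{-i(-1)α} and e^{-i(0)γ}:
Half-angle: c=0.561540, s=0.827449. N=√(1·6·2·2)=4.898979
k: max(0,(0)−(-1))=1 … min(2+(0),2−(-1))=2
  k=1: (−1)^0·4.8990/(2)·0.5615^3·0.8274^1 = +0.358889
  k=2: (−1)^1·4.8990/(2)·0.5615^1·0.8274^3 = -0.779257
d^2_{-1,0}(1.9491) = +0.358889 -0.779257 = -0.420368
Phases: e^{-i·(-1)·4.7468}=+0.034404-0.999408i, e^{-i·(0)·1.2225}=+1.000000+0.000000i ⇒ D=-0.014462+0.420119i

Re=-0.0145 Im=0.4201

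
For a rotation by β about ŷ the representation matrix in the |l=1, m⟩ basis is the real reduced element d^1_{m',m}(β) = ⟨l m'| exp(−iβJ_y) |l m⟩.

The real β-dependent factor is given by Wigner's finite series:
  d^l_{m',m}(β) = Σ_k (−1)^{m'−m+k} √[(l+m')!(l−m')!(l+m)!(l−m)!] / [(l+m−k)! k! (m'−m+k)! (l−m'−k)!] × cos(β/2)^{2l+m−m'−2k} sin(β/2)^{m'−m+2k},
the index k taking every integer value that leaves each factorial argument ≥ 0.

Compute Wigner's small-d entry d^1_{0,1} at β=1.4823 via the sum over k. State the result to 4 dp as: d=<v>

d=0.7043

d^1_{0,1}(β=1.4823) via Wigner's sum:
With c≡cos(β/2)=0.737693 and s≡sin(β/2)=0.675137, N=[1·1·2·1]^{1/2}=1.414214
k∈{1} keeps every argument non-negative
  k=1: (−1)^0·1.4142/(1)·0.7377^1·0.6751^1 = +0.704340
d^1_{0,1}(1.4823) = +0.704340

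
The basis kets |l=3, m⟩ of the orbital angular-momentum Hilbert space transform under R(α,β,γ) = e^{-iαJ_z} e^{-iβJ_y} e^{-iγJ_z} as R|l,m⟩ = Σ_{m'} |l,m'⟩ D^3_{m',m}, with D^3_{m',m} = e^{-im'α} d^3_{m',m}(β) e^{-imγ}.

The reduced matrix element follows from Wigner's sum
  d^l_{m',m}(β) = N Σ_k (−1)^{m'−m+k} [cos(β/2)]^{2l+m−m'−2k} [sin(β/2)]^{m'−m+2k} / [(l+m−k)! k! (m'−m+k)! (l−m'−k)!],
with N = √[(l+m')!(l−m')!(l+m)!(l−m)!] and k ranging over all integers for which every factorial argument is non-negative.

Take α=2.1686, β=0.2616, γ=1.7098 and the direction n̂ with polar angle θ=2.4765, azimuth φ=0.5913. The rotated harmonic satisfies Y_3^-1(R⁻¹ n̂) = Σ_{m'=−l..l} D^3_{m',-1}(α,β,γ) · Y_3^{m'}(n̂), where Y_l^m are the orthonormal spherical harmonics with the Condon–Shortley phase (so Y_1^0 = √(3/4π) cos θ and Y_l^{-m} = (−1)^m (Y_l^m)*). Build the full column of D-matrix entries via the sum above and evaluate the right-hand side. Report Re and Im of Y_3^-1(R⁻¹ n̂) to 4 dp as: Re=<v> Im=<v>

Need the full column D^3_{m',-1} for m'=−3..3 at α=2.1686, β=0.2616, γ=1.7098.
cos(β/2)=0.991458, sin(β/2)=0.130427
d^3_{-3,-1}: single k=2 term ⇒ +0.063662;  D = -0.022523+0.059545i
d^3_{-2,-1}: k∈[1..2] ⇒ +0.395130 -0.013676 = +0.381454;  D = +0.370864-0.089259i
d^3_{-1,-1}: k∈[0..2] ⇒ +0.949829 -0.131500 +0.001707 = +0.820037;  D = -0.607333-0.551005i
d^3_{0,-1}: k∈[0..2] ⇒ -0.432843 +0.022472 -0.000130 = -0.410501;  D = +0.056878-0.406541i
d^3_{1,-1}: k∈[0..2] ⇒ +0.098625 -0.002276 +0.000005 = +0.096354;  D = +0.086389-0.042673i
d^3_{2,-1}: k∈[0..1] ⇒ -0.013676 +0.000118 = -0.013558;  D = +0.011805+0.006668i
d^3_{3,-1}: single k=0 term ⇒ +0.001102;  D = +0.000092+0.001098i
Y_3^{m'}(θ=2.4765,φ=0.5913) and Σ D·Y over m':
  (-0.0225+0.0595i)·(-0.0198-0.0960i)  (+0.3709-0.0893i)·(-0.1159+0.2835i)  (-0.6073-0.5510i)·(+0.3470-0.2330i)  (+0.0569-0.4065i)·(-0.0281+0.0000i)  (+0.0864-0.0427i)·(-0.3470-0.2330i)  (+0.0118+0.0067i)·(-0.1159-0.2835i)  (+0.0001+0.0011i)·(+0.0198-0.0960i)
Y_3^-1(R⁻¹ n̂) = -0.391558+0.068768i

Re=-0.3916 Im=0.0688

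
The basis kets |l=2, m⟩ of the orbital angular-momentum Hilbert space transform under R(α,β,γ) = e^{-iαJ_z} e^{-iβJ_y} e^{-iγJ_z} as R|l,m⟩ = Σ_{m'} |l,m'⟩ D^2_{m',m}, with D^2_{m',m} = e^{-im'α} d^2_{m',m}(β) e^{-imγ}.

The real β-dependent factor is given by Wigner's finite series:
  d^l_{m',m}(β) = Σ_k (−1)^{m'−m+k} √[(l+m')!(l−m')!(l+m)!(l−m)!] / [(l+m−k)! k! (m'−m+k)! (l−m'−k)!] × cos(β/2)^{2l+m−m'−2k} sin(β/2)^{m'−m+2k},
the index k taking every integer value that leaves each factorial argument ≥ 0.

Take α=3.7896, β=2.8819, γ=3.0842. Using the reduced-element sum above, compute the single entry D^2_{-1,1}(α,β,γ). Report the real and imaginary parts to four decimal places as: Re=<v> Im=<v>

Re=-0.6984 Im=-0.5947

First d^2_{-1,1}(β=2.8819), then the phase factors e^{-i(-1)α} and e^{-i(1)γ}:
c=cos(2.8819/2)=0.129482, s=sin(2.8819/2)=0.991582; N=√[1·6·6·1]=6.000000
Admissible k: 2..3 (factorial args all ≥0)
  k=2: (−1)^0·6.0000/(2)·0.1295^2·0.9916^2 = +0.049453
  k=3: (−1)^1·6.0000/(6)·0.1295^0·0.9916^4 = -0.966750
d^2_{-1,1}(2.8819) = +0.049453 -0.966750 = -0.917297
Phases: e^{-i·(-1)·3.7896}=-0.797288-0.603599i, e^{-i·(1)·3.0842}=-0.998353-0.057361i ⇒ D=-0.698386-0.594719i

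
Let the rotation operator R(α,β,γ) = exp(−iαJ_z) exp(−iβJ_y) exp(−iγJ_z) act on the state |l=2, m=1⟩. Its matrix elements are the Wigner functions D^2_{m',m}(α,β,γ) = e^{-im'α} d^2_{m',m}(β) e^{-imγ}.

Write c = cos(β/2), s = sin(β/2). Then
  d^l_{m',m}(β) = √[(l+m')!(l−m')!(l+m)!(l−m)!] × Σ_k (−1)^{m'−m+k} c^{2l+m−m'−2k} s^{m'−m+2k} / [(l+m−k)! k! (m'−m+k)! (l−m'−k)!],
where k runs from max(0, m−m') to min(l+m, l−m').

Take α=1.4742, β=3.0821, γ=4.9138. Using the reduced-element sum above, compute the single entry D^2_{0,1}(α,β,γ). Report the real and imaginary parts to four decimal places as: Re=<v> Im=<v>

D^2_{0,1}(1.4742,3.0821,4.9138) = e^{-i·0·1.4742}·d^2_{0,1}(3.0821)·e^{-i·1·4.9138}. Compute d first:
c=cos(3.0821/2)=0.029742, s=sin(3.0821/2)=0.999558; N=√[2·2·6·1]=4.898979
Admissible k: 1..2 (factorial args all ≥0)
  k=1: (−1)^0·4.8990/(2)·0.0297^3·0.9996^1 = +0.000064
  k=2: (−1)^1·4.8990/(2)·0.0297^1·0.9996^3 = -0.072756
d^2_{0,1}(3.0821) = +0.000064 -0.072756 = -0.072692
Attach z-rotation phases: D = e^{-i(0)(1.4742)}·(-0.072692)·e^{-i(1)(4.9138)} = -0.014542-0.071222i

Re=-0.0145 Im=-0.0712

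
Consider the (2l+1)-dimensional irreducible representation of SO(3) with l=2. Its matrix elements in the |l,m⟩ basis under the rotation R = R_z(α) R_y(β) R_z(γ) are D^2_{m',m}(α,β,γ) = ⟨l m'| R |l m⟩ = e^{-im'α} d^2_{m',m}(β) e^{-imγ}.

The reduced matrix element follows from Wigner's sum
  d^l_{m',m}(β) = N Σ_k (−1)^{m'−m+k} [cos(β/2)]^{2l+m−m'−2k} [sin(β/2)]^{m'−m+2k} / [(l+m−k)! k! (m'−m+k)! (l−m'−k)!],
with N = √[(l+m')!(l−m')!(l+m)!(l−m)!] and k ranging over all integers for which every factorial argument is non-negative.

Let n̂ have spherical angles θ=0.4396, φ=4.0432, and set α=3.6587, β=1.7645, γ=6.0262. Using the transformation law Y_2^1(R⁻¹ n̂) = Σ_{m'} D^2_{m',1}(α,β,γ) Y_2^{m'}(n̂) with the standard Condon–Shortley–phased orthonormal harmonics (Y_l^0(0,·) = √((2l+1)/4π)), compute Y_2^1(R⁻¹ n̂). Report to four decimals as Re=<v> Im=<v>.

Need the full column D^2_{m',1} for m'=−2..2 at α=3.6587, β=1.7645, γ=6.0262.
cos(β/2)=0.635415, sin(β/2)=0.772171
d^2_{-2,1}: single k=3 term ⇒ +0.585096;  D = +0.161468+0.562375i
d^2_{-1,1}: k∈[2..3] ⇒ +0.722209 -0.355511 = +0.366699;  D = -0.262210-0.256347i
d^2_{0,1}: k∈[1..2] ⇒ +0.485246 -0.716594 = -0.231348;  D = -0.223750-0.058801i
d^2_{1,1}: k∈[0..1] ⇒ +0.163016 -0.722209 = -0.559193;  D = +0.540381-0.143824i
d^2_{2,1}: single k=0 term ⇒ -0.396202;  D = -0.282436+0.277859i
Y_2^{m'}(θ=0.4396,φ=4.0432) and Σ D·Y over m':
  (+0.1615+0.5624i)·(-0.0161-0.0681i)  (-0.2622-0.2563i)·(-0.1846+0.2334i)  (-0.2238-0.0588i)·(+0.4594+0.0000i)  (+0.5404-0.1438i)·(+0.1846+0.2334i)  (-0.2824+0.2779i)·(-0.0161+0.0681i)
Y_2^1(R⁻¹ n̂) = +0.160036+0.014906i

Re=0.1600 Im=0.0149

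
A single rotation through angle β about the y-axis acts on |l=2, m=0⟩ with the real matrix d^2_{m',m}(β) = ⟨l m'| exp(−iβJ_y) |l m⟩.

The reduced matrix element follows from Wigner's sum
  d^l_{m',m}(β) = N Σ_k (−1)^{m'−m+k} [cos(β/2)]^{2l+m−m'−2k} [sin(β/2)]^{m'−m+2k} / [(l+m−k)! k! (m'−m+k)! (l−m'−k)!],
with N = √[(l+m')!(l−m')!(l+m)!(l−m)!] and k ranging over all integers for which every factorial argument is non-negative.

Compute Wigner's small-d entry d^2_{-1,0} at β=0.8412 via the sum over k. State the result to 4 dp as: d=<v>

d=0.6086

d^2_{-1,0}(β=0.8412) via Wigner's sum:
Half-angle: c=0.912844, s=0.408308. N=√(1·6·2·2)=4.898979
The bounds max(0,m−m')=1 and min(l+m,l−m')=2 give 2 terms
  k=1: (−1)^0·4.8990/(2)·0.9128^3·0.4083^1 = +0.760770
  k=2: (−1)^1·4.8990/(2)·0.9128^1·0.4083^3 = -0.152208
d^2_{-1,0}(0.8412) = +0.760770 -0.152208 = +0.608563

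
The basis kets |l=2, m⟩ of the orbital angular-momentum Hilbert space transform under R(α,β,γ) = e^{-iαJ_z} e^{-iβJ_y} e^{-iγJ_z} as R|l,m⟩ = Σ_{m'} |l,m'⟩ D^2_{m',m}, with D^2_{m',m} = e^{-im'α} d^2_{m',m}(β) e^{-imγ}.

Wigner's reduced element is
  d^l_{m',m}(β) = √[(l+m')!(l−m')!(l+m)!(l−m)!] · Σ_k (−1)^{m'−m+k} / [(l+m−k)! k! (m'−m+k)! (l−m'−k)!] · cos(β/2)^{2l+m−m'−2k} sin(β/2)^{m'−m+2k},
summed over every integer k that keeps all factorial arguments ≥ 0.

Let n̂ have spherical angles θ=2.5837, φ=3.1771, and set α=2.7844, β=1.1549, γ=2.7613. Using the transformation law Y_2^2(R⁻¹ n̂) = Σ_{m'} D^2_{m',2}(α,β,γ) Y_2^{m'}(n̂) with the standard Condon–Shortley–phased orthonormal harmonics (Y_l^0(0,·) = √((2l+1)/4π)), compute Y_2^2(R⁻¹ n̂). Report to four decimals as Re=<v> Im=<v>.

Re=0.1487 Im=0.3519

Need the full column D^2_{m',2} for m'=−2..2 at α=2.7844, β=1.1549, γ=2.7613.
cos(β/2)=0.837857, sin(β/2)=0.545889
d^2_{-2,2}: single k=4 term ⇒ +0.088801;  D = +0.088706+0.004101i
d^2_{-1,2}: single k=3 term ⇒ +0.272592;  D = -0.250713-0.107004i
d^2_{0,2}: single k=2 term ⇒ +0.512419;  D = +0.371213+0.353233i
d^2_{1,2}: single k=1 term ⇒ +0.642162;  D = -0.281063-0.577387i
d^2_{2,2}: single k=0 term ⇒ +0.492811;  D = +0.047152+0.490550i
Y_2^{m'}(θ=2.5837,φ=3.1771) and Σ D·Y over m':
  (+0.0887+0.0041i)·(+0.1080-0.0077i)  (-0.2507-0.1070i)·(+0.3468-0.0123i)  (+0.3712+0.3532i)·(+0.3656+0.0000i)  (-0.2811-0.5774i)·(-0.3468-0.0123i)  (+0.0472+0.4906i)·(+0.1080+0.0077i)
Y_2^2(R⁻¹ n̂) = +0.148745+0.351898i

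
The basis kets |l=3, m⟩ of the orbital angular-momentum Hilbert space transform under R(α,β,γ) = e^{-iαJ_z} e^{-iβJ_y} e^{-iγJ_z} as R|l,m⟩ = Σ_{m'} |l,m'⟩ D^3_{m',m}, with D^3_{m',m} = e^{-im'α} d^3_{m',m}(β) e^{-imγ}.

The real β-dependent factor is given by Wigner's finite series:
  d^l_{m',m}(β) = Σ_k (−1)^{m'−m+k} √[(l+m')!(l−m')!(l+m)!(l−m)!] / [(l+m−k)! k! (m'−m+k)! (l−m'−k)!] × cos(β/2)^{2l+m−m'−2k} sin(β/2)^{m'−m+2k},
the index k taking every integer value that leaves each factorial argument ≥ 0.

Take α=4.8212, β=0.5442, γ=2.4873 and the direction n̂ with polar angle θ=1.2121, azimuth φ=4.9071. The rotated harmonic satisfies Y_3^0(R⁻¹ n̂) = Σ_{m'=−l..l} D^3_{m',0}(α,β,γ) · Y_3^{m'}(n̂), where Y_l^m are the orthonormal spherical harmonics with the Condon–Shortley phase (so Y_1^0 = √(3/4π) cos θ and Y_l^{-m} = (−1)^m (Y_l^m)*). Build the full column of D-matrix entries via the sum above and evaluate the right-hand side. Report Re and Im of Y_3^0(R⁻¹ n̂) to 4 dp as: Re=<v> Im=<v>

Re=0.0199 Im=0.0000

Need the full column D^3_{m',0} for m'=−3..3 at α=4.8212, β=0.5442, γ=2.4873.
cos(β/2)=0.963209, sin(β/2)=0.268755
d^3_{-3,0}: single k=3 term ⇒ +0.077579;  D = -0.024877+0.073482i
d^3_{-2,0}: k∈[2..3] ⇒ +0.340529 -0.026511 = +0.314018;  D = -0.306612-0.067799i
d^3_{-1,0}: k∈[1..3] ⇒ +0.771878 -0.180277 +0.004678 = +0.596279;  D = +0.064754-0.592752i
d^3_{0,0}: k∈[0..3] ⇒ +0.798587 -0.559547 +0.043562 -0.000377 = +0.282225;  D = +0.282225+0.000000i
d^3_{1,0}: k∈[0..2] ⇒ -0.771878 +0.180277 -0.004678 = -0.596279;  D = -0.064754-0.592752i
d^3_{2,0}: k∈[0..1] ⇒ +0.340529 -0.026511 = +0.314018;  D = -0.306612+0.067799i
d^3_{3,0}: single k=0 term ⇒ -0.077579;  D = +0.024877+0.073482i
Y_3^{m'}(θ=1.2121,φ=4.9071) and Σ D·Y over m':
  (-0.0249+0.0735i)·(-0.1889-0.2857i)  (-0.3066-0.0678i)·(-0.2910+0.1194i)  (+0.0648-0.5928i)·(-0.0225-0.1139i)  (+0.2822+0.0000i)·(-0.3123+0.0000i)  (-0.0648-0.5928i)·(+0.0225-0.1139i)  (-0.3066+0.0678i)·(-0.2910-0.1194i)  (+0.0249+0.0735i)·(+0.1889-0.2857i)
Y_3^0(R⁻¹ n̂) = +0.019902+0.000000i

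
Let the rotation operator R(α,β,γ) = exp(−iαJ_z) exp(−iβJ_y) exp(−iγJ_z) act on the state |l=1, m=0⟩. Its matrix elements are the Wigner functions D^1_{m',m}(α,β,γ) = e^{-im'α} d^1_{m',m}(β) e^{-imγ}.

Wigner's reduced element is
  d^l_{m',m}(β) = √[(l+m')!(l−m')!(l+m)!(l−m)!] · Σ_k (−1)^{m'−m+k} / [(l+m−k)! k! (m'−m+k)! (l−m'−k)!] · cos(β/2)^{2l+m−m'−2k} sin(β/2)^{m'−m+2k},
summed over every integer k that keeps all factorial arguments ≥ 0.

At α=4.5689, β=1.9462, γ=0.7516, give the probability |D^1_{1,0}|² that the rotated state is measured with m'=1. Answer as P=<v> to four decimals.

Split into d^1_{1,0}(β=1.9462) × two z-phases.
With c≡cos(β/2)=0.562740 and s≡sin(β/2)=0.826634, N=[2·1·1·1]^{1/2}=1.414214
The bounds max(0,m−m')=0 and min(l+m,l−m')=0 give 1 term
  k=0: (−1)^1·1.4142/(1)·0.5627^1·0.8266^1 = -0.657864
d^1_{1,0}(1.9462) = -0.657864
|D^1_{1,0}|² = |d^1_{1,0}(β)|² = (-0.657864)² = 0.432785 (the z-rotation phases have unit modulus)

P=0.4328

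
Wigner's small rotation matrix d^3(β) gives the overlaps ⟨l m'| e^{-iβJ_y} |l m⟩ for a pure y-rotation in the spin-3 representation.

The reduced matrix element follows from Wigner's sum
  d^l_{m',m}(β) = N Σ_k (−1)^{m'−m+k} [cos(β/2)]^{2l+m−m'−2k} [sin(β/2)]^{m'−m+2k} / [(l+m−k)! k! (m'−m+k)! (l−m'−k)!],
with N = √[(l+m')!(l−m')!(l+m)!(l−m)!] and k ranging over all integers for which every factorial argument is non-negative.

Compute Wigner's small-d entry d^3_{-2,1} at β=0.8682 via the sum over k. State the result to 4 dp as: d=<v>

d^3_{-2,1}(β=0.8682) via Wigner's sum:
Half-angle: c=0.907249, s=0.420594. N=√(1·120·24·2)=75.894664
The bounds max(0,m−m')=3 and min(l+m,l−m')=4 give 2 terms
  k=3: (−1)^0·75.8947/(12)·0.9072^3·0.4206^3 = +0.351398
  k=4: (−1)^1·75.8947/(24)·0.9072^1·0.4206^5 = -0.037761
d^3_{-2,1}(0.8682) = +0.351398 -0.037761 = +0.313637

d=0.3136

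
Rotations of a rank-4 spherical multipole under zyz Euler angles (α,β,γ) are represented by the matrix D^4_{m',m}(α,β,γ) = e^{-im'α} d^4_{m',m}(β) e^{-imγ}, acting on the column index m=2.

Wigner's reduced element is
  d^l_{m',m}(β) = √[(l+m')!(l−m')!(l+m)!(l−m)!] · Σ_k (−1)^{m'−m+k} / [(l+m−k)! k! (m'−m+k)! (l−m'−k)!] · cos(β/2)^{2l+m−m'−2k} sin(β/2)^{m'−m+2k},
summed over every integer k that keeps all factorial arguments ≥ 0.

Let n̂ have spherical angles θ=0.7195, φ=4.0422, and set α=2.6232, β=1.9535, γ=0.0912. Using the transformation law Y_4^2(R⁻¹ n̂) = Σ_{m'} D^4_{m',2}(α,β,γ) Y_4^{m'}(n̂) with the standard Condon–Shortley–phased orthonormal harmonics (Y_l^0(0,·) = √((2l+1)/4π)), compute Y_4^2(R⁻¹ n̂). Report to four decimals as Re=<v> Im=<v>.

Need the full column D^4_{m',2} for m'=−4..4 at α=2.6232, β=1.9535, γ=0.0912.
cos(β/2)=0.559719, sin(β/2)=0.828683
d^4_{-4,2}: single k=6 term ⇒ +0.536844;  D = -0.339719-0.415683i
d^4_{-3,2}: k∈[5..6] ⇒ +0.769194 -0.562020 = +0.207174;  D = +0.034393+0.204300i
d^4_{-2,2}: k∈[4..6] ⇒ +0.694262 -1.217448 +0.222385 = -0.300800;  D = -0.103599+0.282397i
d^4_{-1,2}: k∈[3..5] ⇒ +0.442109 -1.453641 +0.637271 = -0.374261;  D = +0.286060-0.241333i
d^4_{0,2}: k∈[2..4] ⇒ +0.200317 -1.170907 +0.962477 = -0.008113;  D = -0.007979+0.001472i
d^4_{1,2}: k∈[1..3] ⇒ +0.060508 -0.663163 +0.969094 = +0.366439;  D = -0.345949-0.120817i
d^4_{2,2}: k∈[0..2] ⇒ +0.009633 -0.253383 +0.694262 = +0.450513;  D = +0.295844+0.339762i
d^4_{3,2}: k∈[0..1] ⇒ -0.053363 +0.350913 = +0.297550;  D = -0.058536-0.291735i
d^4_{4,2}: single k=0 term ⇒ +0.111731;  D = -0.035187+0.106046i
Y_4^{m'}(θ=0.7195,φ=4.0422) and Σ D·Y over m':
  (-0.3397-0.4157i)·(-0.0748+0.0371i)  (+0.0344+0.2043i)·(+0.2438+0.1147i)  (-0.1036+0.2824i)·(-0.0982-0.4187i)  (+0.2861-0.2413i)·(-0.1398+0.1764i)  (-0.0080+0.0015i)·(-0.2931+0.0000i)  (-0.3459-0.1208i)·(+0.1398+0.1764i)  (+0.2958+0.3398i)·(-0.0982+0.4187i)  (-0.0585-0.2917i)·(-0.2438+0.1147i)  (-0.0352+0.1060i)·(-0.0748-0.0371i)
Y_4^2(R⁻¹ n̂) = +0.015041+0.241990i

Re=0.0150 Im=0.2420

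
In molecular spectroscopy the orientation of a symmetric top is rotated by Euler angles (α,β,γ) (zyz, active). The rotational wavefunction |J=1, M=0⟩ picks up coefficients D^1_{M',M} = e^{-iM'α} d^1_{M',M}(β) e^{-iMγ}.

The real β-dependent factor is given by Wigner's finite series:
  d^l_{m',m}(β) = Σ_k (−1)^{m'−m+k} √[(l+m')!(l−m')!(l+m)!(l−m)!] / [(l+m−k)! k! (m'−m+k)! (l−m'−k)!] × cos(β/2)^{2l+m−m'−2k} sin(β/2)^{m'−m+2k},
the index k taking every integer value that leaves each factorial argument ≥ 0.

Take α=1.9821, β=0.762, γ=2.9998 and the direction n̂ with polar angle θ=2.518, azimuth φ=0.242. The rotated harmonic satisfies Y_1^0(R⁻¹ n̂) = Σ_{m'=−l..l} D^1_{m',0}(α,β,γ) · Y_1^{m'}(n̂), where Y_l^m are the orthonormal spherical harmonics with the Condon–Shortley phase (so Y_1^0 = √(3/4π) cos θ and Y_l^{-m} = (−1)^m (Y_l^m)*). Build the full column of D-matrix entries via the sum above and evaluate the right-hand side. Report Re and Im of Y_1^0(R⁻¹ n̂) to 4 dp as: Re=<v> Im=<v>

Need the full column D^1_{m',0} for m'=−1..1 at α=1.9821, β=0.762, γ=2.9998.
cos(β/2)=0.928293, sin(β/2)=0.371849
d^1_{-1,0}: single k=1 term ⇒ +0.488165;  D = -0.195171+0.447452i
d^1_{0,0}: k∈[0..1] ⇒ +0.861728 -0.138272 = +0.723457;  D = +0.723457+0.000000i
d^1_{1,0}: single k=0 term ⇒ -0.488165;  D = +0.195171+0.447452i
Y_1^{m'}(θ=2.518,φ=0.242) and Σ D·Y over m':
  (-0.1952+0.4475i)·(+0.1959-0.0483i)  (+0.7235+0.0000i)·(-0.3966+0.0000i)  (+0.1952+0.4475i)·(-0.1959-0.0483i)
Y_1^0(R⁻¹ n̂) = -0.320142+0.000000i

Re=-0.3201 Im=0.0000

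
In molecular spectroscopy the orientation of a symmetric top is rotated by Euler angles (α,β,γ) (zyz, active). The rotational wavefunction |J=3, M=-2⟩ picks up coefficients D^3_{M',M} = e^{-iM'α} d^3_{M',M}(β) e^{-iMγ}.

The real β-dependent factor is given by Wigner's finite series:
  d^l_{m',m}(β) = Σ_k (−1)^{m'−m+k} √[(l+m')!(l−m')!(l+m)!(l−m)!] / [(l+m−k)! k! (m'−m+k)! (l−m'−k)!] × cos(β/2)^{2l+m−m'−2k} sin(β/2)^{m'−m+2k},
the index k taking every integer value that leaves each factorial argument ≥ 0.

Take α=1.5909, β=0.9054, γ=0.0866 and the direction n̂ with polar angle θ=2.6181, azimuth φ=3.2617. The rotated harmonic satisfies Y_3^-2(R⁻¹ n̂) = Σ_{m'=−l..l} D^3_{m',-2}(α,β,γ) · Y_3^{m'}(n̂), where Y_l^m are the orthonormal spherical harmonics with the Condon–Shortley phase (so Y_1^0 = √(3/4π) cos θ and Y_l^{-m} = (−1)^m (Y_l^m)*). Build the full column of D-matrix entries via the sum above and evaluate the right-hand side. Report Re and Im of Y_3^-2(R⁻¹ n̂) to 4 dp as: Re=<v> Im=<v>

Need the full column D^3_{m',-2} for m'=−3..3 at α=1.5909, β=0.9054, γ=0.0866.
cos(β/2)=0.899269, sin(β/2)=0.437395
d^3_{-3,-2}: single k=1 term ⇒ +0.630084;  D = +0.145798-0.612984i
d^3_{-2,-2}: k∈[0..1] ⇒ +0.528858 -0.625572 = -0.096714;  D = +0.094520+0.020483i
d^3_{-1,-2}: k∈[0..1] ⇒ -0.813435 +0.384876 = -0.428559;  D = +0.082327-0.420577i
d^3_{0,-2}: k∈[0..1] ⇒ +0.685280 -0.162120 = +0.523160;  D = +0.515333+0.090159i
d^3_{1,-2}: k∈[0..1] ⇒ -0.384876 +0.045526 = -0.339350;  D = -0.051751+0.335381i
d^3_{2,-2}: k∈[0..1] ⇒ +0.147994 -0.007002 = +0.140992;  D = -0.139747-0.018696i
d^3_{3,-2}: single k=0 term ⇒ -0.035264;  D = +0.003973-0.035040i
Y_3^{m'}(θ=2.6181,φ=3.2617) and Σ D·Y over m':
  (+0.1458-0.6130i)·(-0.0488+0.0184i)  (+0.0945+0.0205i)·(-0.2148+0.0526i)  (+0.0823-0.4206i)·(-0.4412+0.0532i)  (+0.5153+0.0902i)·(-0.2425+0.0000i)  (-0.0518+0.3354i)·(+0.4412+0.0532i)  (-0.1397-0.0187i)·(-0.2148-0.0526i)  (+0.0040-0.0350i)·(+0.0488+0.0184i)
Y_3^-2(R⁻¹ n̂) = -0.166961+0.356149i

Re=-0.1670 Im=0.3561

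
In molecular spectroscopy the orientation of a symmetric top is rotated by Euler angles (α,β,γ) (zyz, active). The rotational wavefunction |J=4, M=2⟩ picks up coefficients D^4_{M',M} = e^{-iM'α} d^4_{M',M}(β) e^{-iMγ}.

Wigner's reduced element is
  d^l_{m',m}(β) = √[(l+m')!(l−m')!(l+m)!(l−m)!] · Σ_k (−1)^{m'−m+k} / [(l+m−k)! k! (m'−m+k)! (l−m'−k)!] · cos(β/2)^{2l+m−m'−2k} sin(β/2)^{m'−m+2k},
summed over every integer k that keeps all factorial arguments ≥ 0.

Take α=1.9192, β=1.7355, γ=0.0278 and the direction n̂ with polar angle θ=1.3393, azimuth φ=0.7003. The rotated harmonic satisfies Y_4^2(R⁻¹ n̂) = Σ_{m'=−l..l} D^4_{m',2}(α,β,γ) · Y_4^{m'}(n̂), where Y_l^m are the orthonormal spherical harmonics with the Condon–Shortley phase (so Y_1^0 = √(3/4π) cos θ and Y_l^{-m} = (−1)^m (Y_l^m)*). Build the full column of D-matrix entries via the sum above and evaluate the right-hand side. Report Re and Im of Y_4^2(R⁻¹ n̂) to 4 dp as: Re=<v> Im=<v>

Re=0.0966 Im=-0.0739

Need the full column D^4_{m',2} for m'=−4..4 at α=1.9192, β=1.7355, γ=0.0278.
cos(β/2)=0.646545, sin(β/2)=0.762876
d^4_{-4,2}: single k=6 term ⇒ +0.436014;  D = +0.100582+0.424254i
d^4_{-3,2}: k∈[5..6] ⇒ +0.783883 -0.363782 = +0.420101;  D = +0.351126-0.230642i
d^4_{-2,2}: k∈[4..6] ⇒ +0.887772 -0.988786 +0.114718 = +0.013704;  D = -0.010982-0.008197i
d^4_{-1,2}: k∈[3..5] ⇒ +0.709365 -1.481399 +0.412490 = -0.359544;  D = +0.103778-0.344242i
d^4_{0,2}: k∈[2..4] ⇒ +0.403293 -1.497270 +0.781704 = -0.312273;  D = -0.311791+0.017353i
d^4_{1,2}: k∈[1..3] ⇒ +0.152855 -1.064047 +0.987599 = +0.076407;  D = -0.030036-0.070256i
d^4_{2,2}: k∈[0..2] ⇒ +0.030534 -0.510130 +0.887772 = +0.408177;  D = -0.297988+0.278947i
d^4_{3,2}: k∈[0..1] ⇒ -0.134806 +0.563041 = +0.428235;  D = +0.381804+0.193936i
d^4_{4,2}: single k=0 term ⇒ +0.224946;  D = +0.027282-0.223285i
Y_4^{m'}(θ=1.3393,φ=0.7003) and Σ D·Y over m':
  (+0.1006+0.4243i)·(-0.3744-0.1326i)  (+0.3511-0.2306i)·(-0.1339-0.2285i)  (-0.0110-0.0082i)·(-0.0339+0.1972i)  (+0.1038-0.3442i)·(-0.2126+0.1792i)  (-0.3118+0.0174i)·(+0.1606+0.0000i)  (-0.0300-0.0703i)·(+0.2126+0.1792i)  (-0.2980+0.2789i)·(-0.0339-0.1972i)  (+0.3818+0.1939i)·(+0.1339-0.2285i)  (+0.0273-0.2233i)·(-0.3744+0.1326i)
Y_4^2(R⁻¹ n̂) = +0.096582-0.073881i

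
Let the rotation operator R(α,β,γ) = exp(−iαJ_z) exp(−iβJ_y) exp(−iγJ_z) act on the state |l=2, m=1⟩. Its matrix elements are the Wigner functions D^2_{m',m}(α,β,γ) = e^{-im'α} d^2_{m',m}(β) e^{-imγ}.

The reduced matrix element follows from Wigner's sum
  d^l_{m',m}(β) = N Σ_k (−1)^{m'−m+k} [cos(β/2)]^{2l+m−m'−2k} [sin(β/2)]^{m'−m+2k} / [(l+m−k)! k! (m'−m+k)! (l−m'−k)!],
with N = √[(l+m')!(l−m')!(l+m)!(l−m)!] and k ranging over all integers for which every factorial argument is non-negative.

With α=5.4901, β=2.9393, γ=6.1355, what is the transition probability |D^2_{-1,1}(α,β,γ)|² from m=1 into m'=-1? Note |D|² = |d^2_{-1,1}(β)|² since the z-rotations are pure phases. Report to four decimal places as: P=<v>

P=0.9014

Split into d^2_{-1,1}(β=2.9393) × two z-phases.
With c≡cos(β/2)=0.100974 and s≡sin(β/2)=0.994889, N=[1·6·6·1]^{1/2}=6.000000
k: max(0,(1)−(-1))=2 … min(2+(1),2−(-1))=3
  k=2: (−1)^0·6.0000/(2)·0.1010^2·0.9949^2 = +0.030275
  k=3: (−1)^1·6.0000/(6)·0.1010^0·0.9949^4 = -0.979712
d^2_{-1,1}(2.9393) = +0.030275 -0.979712 = -0.949437
|D^2_{-1,1}|² = |d^2_{-1,1}(β)|² = (-0.949437)² = 0.901431 (the z-rotation phases have unit modulus)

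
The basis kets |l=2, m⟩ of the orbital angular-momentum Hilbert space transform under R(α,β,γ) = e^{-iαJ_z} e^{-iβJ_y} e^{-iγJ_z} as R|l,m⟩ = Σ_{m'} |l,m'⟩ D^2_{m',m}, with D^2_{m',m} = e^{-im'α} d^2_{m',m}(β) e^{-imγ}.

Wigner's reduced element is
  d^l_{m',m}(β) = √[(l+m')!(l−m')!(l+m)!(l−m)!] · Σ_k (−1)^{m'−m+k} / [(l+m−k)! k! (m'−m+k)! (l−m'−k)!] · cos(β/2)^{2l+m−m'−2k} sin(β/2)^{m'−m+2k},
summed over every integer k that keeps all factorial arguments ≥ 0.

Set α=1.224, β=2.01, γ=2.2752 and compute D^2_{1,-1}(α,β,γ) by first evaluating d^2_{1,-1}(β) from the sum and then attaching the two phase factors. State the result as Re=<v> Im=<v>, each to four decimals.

Re=0.0529 Im=0.0925

D^2_{1,-1}(1.224,2.01,2.2752) = e^{-i·1·1.224}·d^2_{1,-1}(2.01)·e^{-i·-1·2.2752}. Compute d first:
Half-angle: c=0.536088, s=0.844162. N=√(6·1·1·6)=6.000000
k: max(0,(-1)−(1))=0 … min(2+(-1),2−(1))=1
  k=0: (−1)^2·6.0000/(2)·0.5361^2·0.8442^2 = +0.614392
  k=1: (−1)^3·6.0000/(6)·0.5361^0·0.8442^4 = -0.507812
d^2_{1,-1}(2.01) = +0.614392 -0.507812 = +0.106580
D = (+0.339887-0.940466i)·(+0.106580)·(-0.647580+0.761998i) = +0.052920+0.092513i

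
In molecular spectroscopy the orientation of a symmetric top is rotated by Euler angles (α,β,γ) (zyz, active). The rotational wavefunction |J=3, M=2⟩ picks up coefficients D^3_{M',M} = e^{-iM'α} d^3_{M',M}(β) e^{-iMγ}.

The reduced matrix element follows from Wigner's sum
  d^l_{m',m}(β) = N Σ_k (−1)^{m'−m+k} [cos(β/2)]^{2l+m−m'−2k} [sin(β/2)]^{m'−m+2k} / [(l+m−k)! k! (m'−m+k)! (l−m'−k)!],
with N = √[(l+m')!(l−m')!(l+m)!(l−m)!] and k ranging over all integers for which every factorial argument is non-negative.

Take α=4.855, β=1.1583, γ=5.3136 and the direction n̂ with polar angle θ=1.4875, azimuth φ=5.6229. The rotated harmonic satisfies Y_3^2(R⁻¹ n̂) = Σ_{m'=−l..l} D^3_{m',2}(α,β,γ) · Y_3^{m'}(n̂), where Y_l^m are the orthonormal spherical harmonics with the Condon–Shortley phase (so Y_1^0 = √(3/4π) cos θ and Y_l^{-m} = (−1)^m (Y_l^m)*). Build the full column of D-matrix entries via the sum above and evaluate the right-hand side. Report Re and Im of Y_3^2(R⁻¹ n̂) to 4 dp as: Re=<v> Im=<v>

Re=-0.0820 Im=-0.3602

Need the full column D^3_{m',2} for m'=−3..3 at α=4.855, β=1.1583, γ=5.3136.
cos(β/2)=0.836928, sin(β/2)=0.547313
d^3_{-3,2}: single k=5 term ⇒ +0.100680;  D = -0.070418-0.071957i
d^3_{-2,2}: k∈[4..5] ⇒ +0.314260 -0.026879 = +0.287381;  D = +0.174740-0.228152i
d^3_{-1,2}: k∈[3..4] ⇒ +0.607857 -0.129977 = +0.477880;  D = +0.416837+0.233701i
d^3_{0,2}: k∈[2..3] ⇒ +0.804979 -0.344254 = +0.460725;  D = -0.165907+0.429817i
d^3_{1,2}: k∈[1..2] ⇒ +0.710684 -0.607857 = +0.102827;  D = -0.100218-0.023018i
d^3_{2,2}: k∈[0..1] ⇒ +0.343660 -0.734842 = -0.391182;  D = -0.032490+0.389830i
d^3_{3,2}: single k=0 term ⇒ -0.550493;  D = -0.549521+0.032712i
Y_3^{m'}(θ=1.4875,φ=5.6229) and Σ D·Y over m':
  (-0.0704-0.0720i)·(-0.1646+0.3787i)  (+0.1747-0.2282i)·(+0.0209+0.0818i)  (+0.4168+0.2337i)·(-0.2456-0.1907i)  (-0.1659+0.4298i)·(-0.0921+0.0000i)  (-0.1002-0.0230i)·(+0.2456-0.1907i)  (-0.0325+0.3898i)·(+0.0209-0.0818i)  (-0.5495+0.0327i)·(+0.1646+0.3787i)
Y_3^2(R⁻¹ n̂) = -0.081990-0.360180i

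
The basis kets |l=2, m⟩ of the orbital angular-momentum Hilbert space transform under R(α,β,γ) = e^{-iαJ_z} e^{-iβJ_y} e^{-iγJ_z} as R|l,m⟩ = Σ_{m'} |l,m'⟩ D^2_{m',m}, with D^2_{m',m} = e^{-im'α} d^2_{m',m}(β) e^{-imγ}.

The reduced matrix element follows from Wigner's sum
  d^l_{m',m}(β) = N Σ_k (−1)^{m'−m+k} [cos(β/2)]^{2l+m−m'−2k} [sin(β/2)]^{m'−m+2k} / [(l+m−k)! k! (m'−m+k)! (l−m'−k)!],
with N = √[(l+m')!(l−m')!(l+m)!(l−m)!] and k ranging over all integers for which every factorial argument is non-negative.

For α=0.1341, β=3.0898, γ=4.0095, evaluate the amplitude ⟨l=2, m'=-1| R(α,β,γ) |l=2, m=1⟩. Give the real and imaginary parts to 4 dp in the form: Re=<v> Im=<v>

Re=0.7401 Im=-0.6675

D^2_{-1,1}(0.1341,3.0898,4.0095) = e^{-i·-1·0.1341}·d^2_{-1,1}(3.0898)·e^{-i·1·4.0095}. Compute d first:
With c≡cos(β/2)=0.025893 and s≡sin(β/2)=0.999665, N=[1·6·6·1]^{1/2}=6.000000
k∈{2,3} keeps every argument non-negative
  k=2: (−1)^0·6.0000/(2)·0.0259^2·0.9997^2 = +0.002010
  k=3: (−1)^1·6.0000/(6)·0.0259^0·0.9997^4 = -0.998660
d^2_{-1,1}(3.0898) = +0.002010 -0.998660 = -0.996649
Phases: e^{-i·(-1)·0.1341}=+0.991022+0.133698i, e^{-i·(1)·4.0095}=-0.646425+0.762978i ⇒ D=+0.740142-0.667458i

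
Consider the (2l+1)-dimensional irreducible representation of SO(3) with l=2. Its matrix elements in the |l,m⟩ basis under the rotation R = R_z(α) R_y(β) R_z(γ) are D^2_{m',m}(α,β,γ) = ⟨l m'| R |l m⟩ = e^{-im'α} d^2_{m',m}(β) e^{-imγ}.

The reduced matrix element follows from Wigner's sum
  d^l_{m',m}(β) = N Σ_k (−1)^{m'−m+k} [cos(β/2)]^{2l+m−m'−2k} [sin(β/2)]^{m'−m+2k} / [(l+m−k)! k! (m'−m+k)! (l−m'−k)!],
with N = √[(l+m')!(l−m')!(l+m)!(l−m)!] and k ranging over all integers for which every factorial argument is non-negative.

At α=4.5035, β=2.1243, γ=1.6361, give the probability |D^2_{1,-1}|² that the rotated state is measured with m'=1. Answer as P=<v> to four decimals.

P=0.0015

D^2_{1,-1}(4.5035,2.1243,1.6361) = e^{-i·1·4.5035}·d^2_{1,-1}(2.1243)·e^{-i·-1·1.6361}. Compute d first:
c=cos(2.1243/2)=0.486995, s=sin(2.1243/2)=0.873405; N=√[6·1·1·6]=6.000000
Admissible k: 0..1 (factorial args all ≥0)
  k=0: (−1)^2·6.0000/(2)·0.4870^2·0.8734^2 = +0.542753
  k=1: (−1)^3·6.0000/(6)·0.4870^0·0.8734^4 = -0.581918
d^2_{1,-1}(2.1243) = +0.542753 -0.581918 = -0.039165
|D^2_{1,-1}|² = |d^2_{1,-1}(β)|² = (-0.039165)² = 0.001534 (the z-rotation phases have unit modulus)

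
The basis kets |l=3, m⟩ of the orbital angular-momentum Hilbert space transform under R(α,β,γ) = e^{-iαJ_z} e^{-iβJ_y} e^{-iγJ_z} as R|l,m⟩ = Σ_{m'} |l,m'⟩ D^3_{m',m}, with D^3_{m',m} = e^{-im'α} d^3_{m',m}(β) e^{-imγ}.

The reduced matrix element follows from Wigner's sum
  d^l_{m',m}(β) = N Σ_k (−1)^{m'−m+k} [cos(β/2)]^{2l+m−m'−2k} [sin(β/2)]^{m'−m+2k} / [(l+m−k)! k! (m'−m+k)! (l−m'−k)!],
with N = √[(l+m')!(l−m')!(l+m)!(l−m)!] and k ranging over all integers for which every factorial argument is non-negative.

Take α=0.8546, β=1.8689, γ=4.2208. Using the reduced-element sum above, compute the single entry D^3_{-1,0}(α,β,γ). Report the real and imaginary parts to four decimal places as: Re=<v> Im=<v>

Re=-0.1545 Im=-0.1776

First d^3_{-1,0}(β=1.8689), then the phase factors e^{-i(-1)α} and e^{-i(0)γ}:
With c≡cos(β/2)=0.594261 and s≡sin(β/2)=0.804272, N=[2·24·6·6]^{1/2}=41.569219
Admissible k: 1..3 (factorial args all ≥0)
  k=1: (−1)^0·41.5692/(12)·0.5943^5·0.8043^1 = +0.206481
  k=2: (−1)^1·41.5692/(4)·0.5943^3·0.8043^3 = -1.134626
  k=3: (−1)^2·41.5692/(12)·0.5943^1·0.8043^5 = +0.692761
d^3_{-1,0}(1.8689) = +0.206481 -1.134626 +0.692761 = -0.235384
Phases: e^{-i·(-1)·0.8546}=+0.656520+0.754308i, e^{-i·(0)·4.2208}=+1.000000+0.000000i ⇒ D=-0.154534-0.177552i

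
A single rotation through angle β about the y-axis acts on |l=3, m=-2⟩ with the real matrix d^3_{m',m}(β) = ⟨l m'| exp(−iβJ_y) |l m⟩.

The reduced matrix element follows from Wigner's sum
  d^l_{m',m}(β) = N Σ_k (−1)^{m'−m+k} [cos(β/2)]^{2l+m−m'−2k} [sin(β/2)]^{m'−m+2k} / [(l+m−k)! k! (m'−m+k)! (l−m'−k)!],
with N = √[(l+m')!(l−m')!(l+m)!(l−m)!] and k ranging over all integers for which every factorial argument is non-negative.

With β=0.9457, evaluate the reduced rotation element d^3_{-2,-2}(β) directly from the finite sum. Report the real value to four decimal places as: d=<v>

d^3_{-2,-2}(β=0.9457) via Wigner's sum:
c=cos(0.9457/2)=0.890274, s=sin(0.9457/2)=0.455425; N=√[1·120·1·120]=120.000000
Admissible k: 0..1 (factorial args all ≥0)
  k=0: (−1)^0·120.0000/(120)·0.8903^6·0.4554^0 = +0.497900
  k=1: (−1)^1·120.0000/(24)·0.8903^4·0.4554^2 = -0.651477
d^3_{-2,-2}(0.9457) = +0.497900 -0.651477 = -0.153577

d=-0.1536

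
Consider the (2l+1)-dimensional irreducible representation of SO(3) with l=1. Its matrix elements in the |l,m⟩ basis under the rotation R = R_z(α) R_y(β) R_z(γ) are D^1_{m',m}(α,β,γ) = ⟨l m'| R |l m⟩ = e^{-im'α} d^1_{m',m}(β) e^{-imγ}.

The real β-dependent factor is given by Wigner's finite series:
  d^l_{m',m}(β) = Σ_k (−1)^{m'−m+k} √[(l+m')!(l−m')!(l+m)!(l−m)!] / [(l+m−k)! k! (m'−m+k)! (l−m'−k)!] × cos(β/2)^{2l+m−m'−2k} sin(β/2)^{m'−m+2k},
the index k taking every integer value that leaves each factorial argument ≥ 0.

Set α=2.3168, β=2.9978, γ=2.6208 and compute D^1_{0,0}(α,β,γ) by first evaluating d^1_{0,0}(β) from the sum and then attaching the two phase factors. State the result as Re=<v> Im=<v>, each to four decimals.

Re=-0.9897 Im=0.0000

First d^1_{0,0}(β=2.9978), then the phase factors e^{-i(0)α} and e^{-i(0)γ}:
Half-angle: c=0.071834, s=0.997417. N=√(1·1·1·1)=1.000000
Admissible k: 0..1 (factorial args all ≥0)
  k=0: (−1)^0·1.0000/(1)·0.0718^2·0.9974^0 = +0.005160
  k=1: (−1)^1·1.0000/(1)·0.0718^0·0.9974^2 = -0.994840
d^1_{0,0}(2.9978) = +0.005160 -0.994840 = -0.989680
Phases: e^{-i·(0)·2.3168}=+1.000000+0.000000i, e^{-i·(0)·2.6208}=+1.000000+0.000000i ⇒ D=-0.989680+0.000000i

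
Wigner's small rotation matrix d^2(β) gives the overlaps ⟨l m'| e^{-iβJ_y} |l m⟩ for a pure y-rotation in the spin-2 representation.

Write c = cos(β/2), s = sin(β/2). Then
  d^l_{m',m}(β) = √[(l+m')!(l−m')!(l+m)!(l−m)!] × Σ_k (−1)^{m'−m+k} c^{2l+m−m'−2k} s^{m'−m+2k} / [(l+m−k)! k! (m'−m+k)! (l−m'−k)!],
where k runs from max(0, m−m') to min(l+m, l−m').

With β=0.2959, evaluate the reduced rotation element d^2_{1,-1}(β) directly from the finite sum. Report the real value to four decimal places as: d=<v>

d=0.0633

d^2_{1,-1}(β=0.2959) via Wigner's sum:
c=cos(0.2959/2)=0.989075, s=sin(0.2959/2)=0.147411; N=√[6·1·1·6]=6.000000
Admissible k: 0..1 (factorial args all ≥0)
  k=0: (−1)^2·6.0000/(2)·0.9891^2·0.1474^2 = +0.063773
  k=1: (−1)^3·6.0000/(6)·0.9891^0·0.1474^4 = -0.000472
d^2_{1,-1}(0.2959) = +0.063773 -0.000472 = +0.063301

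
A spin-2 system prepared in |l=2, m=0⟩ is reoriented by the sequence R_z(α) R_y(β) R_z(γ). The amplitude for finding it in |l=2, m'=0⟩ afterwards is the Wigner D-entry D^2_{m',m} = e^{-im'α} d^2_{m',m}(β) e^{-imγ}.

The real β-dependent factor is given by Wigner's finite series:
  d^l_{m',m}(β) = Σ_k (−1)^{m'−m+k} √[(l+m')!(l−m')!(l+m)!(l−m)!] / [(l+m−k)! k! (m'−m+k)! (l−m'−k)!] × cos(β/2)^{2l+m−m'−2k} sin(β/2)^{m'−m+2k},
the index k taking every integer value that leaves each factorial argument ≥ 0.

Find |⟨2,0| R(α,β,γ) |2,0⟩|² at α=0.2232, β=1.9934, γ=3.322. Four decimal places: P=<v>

First d^2_{0,0}(β=1.9934), then the phase factors e^{-i(0)α} and e^{-i(0)γ}:
Half-angle: c=0.543076, s=0.839683. N=√(2·2·2·2)=4.000000
Admissible k: 0..2 (factorial args all ≥0)
  k=0: (−1)^0·4.0000/(4)·0.5431^4·0.8397^0 = +0.086985
  k=1: (−1)^1·4.0000/(1)·0.5431^2·0.8397^2 = -0.831788
  k=2: (−1)^2·4.0000/(4)·0.5431^0·0.8397^4 = +0.497121
d^2_{0,0}(1.9934) = +0.086985 -0.831788 +0.497121 = -0.247682
|D^2_{0,0}|² = |d^2_{0,0}(β)|² = (-0.247682)² = 0.061346 (the z-rotation phases have unit modulus)

P=0.0613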